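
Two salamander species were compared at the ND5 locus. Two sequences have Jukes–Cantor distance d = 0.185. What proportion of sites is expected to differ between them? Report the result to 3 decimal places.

0.164

p = (3/4)(1 − e^(−4d/3)) = 0.75 × (1 − e^(-0.246667)) = 0.75 × (1 − 0.781401) = 0.163949.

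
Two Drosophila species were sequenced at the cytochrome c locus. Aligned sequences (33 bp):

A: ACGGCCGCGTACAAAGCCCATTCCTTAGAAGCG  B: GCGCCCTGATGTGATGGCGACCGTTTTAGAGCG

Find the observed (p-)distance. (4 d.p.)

0.5455

The sequences differ at 18 of 33 positions.
p = 18/33 = 0.545454… ≈ 0.5455 (to 4 d.p.).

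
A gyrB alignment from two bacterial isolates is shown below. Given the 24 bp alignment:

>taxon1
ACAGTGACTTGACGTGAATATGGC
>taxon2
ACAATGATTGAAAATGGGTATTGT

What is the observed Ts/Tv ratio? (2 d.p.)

2.33

Transitions are A↔G and C↔T; transversions are all other mismatches.
Transitions: 7. Transversions: 3.
R = 7/3 = 2.333333… ≈ 2.33 (to 2 d.p.).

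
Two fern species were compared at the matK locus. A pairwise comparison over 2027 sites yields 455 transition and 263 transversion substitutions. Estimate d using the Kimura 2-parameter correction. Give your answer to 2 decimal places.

P = 455/2027 ≈ 0.22447 and Q = 263/2027 ≈ 0.129748.
Under the Kimura two-parameter model, d = −½ ln(1 − 2P − Q) − ¼ ln(1 − 2Q).
1 − 2P − Q = 0.421312, giving −½ ln(0.421312) = 0.432191.
1 − 2Q = 0.740504, giving −¼ ln(0.740504) = 0.075106.
d = 0.432191 + 0.075106 = 0.507297.

0.51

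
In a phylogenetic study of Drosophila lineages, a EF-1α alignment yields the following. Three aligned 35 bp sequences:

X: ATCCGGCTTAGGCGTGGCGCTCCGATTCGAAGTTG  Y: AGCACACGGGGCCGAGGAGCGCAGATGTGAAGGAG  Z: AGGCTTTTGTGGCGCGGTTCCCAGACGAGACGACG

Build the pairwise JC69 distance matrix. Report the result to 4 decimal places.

d(X,Y) = 0.7053, d(X,Z) = 0.8681, d(Y,Z) = 0.7823

X–Y: 16/35 sites differ → p ≈ 0.457143, d = −0.75 ln(1 − 0.609524) = 0.705292 ≈ 0.7053.
X–Z: 18/35 sites differ → p ≈ 0.514286, d = −0.75 ln(1 − 0.685715) = 0.868091 ≈ 0.8681.
Y–Z: 17/35 sites differ → p ≈ 0.485714, d = −0.75 ln(1 − 0.647619) = 0.782282 ≈ 0.7823.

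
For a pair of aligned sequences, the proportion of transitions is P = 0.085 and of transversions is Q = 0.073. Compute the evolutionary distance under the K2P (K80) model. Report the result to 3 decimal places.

0.179

Under the Kimura two-parameter model, d = −½ ln(1 − 2P − Q) − ¼ ln(1 − 2Q).
1 − 2P − Q = 0.757, giving −½ ln(0.757) = 0.139196.
1 − 2Q = 0.854, giving −¼ ln(0.854) = 0.039456.
d = 0.139196 + 0.039456 = 0.178652.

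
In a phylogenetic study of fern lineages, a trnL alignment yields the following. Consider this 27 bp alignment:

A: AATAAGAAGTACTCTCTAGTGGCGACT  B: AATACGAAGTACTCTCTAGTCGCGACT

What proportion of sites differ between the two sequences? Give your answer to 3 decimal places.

0.074

The sequences differ at 2 of 27 positions (sites 5, 21).
p = 2/27 = 0.074074… ≈ 0.074 (to 3 d.p.).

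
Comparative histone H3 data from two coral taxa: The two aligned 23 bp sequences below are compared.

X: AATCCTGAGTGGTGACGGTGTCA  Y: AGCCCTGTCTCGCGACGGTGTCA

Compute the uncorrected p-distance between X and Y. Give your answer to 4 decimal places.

The sequences differ at 6 of 23 positions (sites 2, 3, 8, 9, 11, 13).
p = 6/23 = 0.260869… ≈ 0.2609 (to 4 d.p.).

0.2609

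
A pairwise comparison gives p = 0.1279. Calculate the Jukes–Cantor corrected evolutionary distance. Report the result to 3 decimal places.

0.140

d = −(3/4) ln(1 − 4p/3) = −0.75 ln(1 − 0.170533) = −0.75 ln(0.829467)
  = −0.75 × (-0.186972) = 0.140229 substitutions/site.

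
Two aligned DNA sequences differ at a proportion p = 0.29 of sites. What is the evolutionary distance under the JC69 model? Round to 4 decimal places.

0.3666

d = −(3/4) ln(1 − 4p/3) = −0.75 ln(1 − 0.386667) = −0.75 ln(0.613333)
  = −0.75 × (-0.488847) = 0.366635 substitutions/site.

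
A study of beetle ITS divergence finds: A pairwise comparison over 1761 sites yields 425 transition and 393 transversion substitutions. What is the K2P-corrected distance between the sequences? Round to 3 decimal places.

P = 425/1761 ≈ 0.24134 and Q = 393/1761 ≈ 0.223169.
Under the Kimura two-parameter model, d = −½ ln(1 − 2P − Q) − ¼ ln(1 − 2Q).
1 − 2P − Q = 0.294151, giving −½ ln(0.294151) = 0.611831.
1 − 2Q = 0.553662, giving −¼ ln(0.553662) = 0.147800.
d = 0.611831 + 0.147800 = 0.759631.

0.760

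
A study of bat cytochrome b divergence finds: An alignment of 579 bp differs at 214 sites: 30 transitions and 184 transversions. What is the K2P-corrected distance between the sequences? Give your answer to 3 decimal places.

0.526

P = 30/579 ≈ 0.051813 and Q = 184/579 ≈ 0.317789.
Under the Kimura two-parameter model, d = −½ ln(1 − 2P − Q) − ¼ ln(1 − 2Q).
1 − 2P − Q = 0.578585, giving −½ ln(0.578585) = 0.273585.
1 − 2Q = 0.364422, giving −¼ ln(0.364422) = 0.252361.
d = 0.273585 + 0.252361 = 0.525946.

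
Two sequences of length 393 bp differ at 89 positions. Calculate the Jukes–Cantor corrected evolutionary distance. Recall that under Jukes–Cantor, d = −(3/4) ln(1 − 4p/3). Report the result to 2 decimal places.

0.27

p = 89/393 ≈ 0.226463.
d = −(3/4) ln(1 − 4p/3) = −0.75 ln(1 − 0.301951) = −0.75 ln(0.698049)
  = −0.75 × (-0.359466) = 0.269600 substitutions/site.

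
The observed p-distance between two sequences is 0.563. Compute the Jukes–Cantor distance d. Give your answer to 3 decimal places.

1.042

d = −(3/4) ln(1 − 4p/3) = −0.75 ln(1 − 0.750667) = −0.75 ln(0.249333)
  = −0.75 × (-1.388966) = 1.041725 substitutions/site.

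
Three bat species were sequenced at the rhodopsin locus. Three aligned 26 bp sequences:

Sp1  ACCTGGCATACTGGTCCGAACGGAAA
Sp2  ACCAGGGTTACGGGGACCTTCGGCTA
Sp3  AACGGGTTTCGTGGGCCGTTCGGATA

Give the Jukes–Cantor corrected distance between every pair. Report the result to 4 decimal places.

d(Sp1,Sp2) = 0.6228, d(Sp1,Sp3) = 0.5393, d(Sp2,Sp3) = 0.4643

Sp1–Sp2: 11/26 sites differ → p ≈ 0.423077, d = −0.75 ln(1 − 0.564103) = 0.622762 ≈ 0.6228.
Sp1–Sp3: 10/26 sites differ → p ≈ 0.384615, d = −0.75 ln(1 − 0.51282) = 0.539341 ≈ 0.5393.
Sp2–Sp3: 9/26 sites differ → p ≈ 0.346154, d = −0.75 ln(1 − 0.461539) = 0.464280 ≈ 0.4643.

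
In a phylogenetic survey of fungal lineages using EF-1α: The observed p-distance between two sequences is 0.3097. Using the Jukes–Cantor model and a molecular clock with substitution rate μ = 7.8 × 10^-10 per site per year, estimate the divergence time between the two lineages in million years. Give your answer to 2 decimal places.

d = −(3/4) ln(1 − 4p/3) = −0.75 ln(1 − 0.412933) = −0.75 ln(0.587067)
  = −0.75 × (-0.532616) = 0.399462 substitutions/site.
Under a molecular clock d = 2μt, so t = d/(2μ) = 0.399462 / (2 × 7.8 × 10^-10) = 256.07 million years.

256.07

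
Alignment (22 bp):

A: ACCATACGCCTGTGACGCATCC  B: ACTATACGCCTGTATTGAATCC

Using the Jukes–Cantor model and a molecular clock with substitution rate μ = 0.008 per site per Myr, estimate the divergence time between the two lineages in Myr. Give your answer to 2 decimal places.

The sequences differ at 5 of 22 sites (3, 14, 15, 16, 18), so p = 5/22 ≈ 0.227273.
d = −(3/4) ln(1 − 4p/3) = −0.75 ln(1 − 0.303031) = −0.75 ln(0.696969)
  = −0.75 × (-0.361014) = 0.270761 substitutions/site.
Under a molecular clock d = 2μt, so t = d/(2μ) = 0.270761 / (2 × 0.008) = 16.92 Myr.

16.92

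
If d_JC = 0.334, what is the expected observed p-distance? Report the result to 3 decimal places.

p = (3/4)(1 − e^(−4d/3)) = 0.75 × (1 − e^(-0.445333)) = 0.75 × (1 − 0.640611) = 0.269542.

0.270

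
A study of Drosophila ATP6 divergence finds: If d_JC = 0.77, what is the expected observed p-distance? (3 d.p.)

p = (3/4)(1 − e^(−4d/3)) = 0.75 × (1 − e^(-1.026667)) = 0.75 × (1 − 0.358199) = 0.481351.

0.481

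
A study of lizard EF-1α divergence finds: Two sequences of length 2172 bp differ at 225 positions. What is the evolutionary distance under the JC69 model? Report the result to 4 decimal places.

p = 225/2172 ≈ 0.103591.
d = −(3/4) ln(1 − 4p/3) = −0.75 ln(1 − 0.138121) = −0.75 ln(0.861879)
  = −0.75 × (-0.148640) = 0.111480 substitutions/site.

0.1115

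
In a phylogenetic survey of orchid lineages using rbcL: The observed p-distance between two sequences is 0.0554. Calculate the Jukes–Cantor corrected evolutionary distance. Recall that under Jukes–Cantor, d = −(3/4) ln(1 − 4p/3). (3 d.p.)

d = −(3/4) ln(1 − 4p/3) = −0.75 ln(1 − 0.073867) = −0.75 ln(0.926133)
  = −0.75 × (-0.076737) = 0.057553 substitutions/site.

0.058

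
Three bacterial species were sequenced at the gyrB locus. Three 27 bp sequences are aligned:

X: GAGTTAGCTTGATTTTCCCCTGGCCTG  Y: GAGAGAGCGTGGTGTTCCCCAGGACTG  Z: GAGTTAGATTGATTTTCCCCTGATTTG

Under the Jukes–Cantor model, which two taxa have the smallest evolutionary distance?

X and Z

X–Y: 7/27 differ, p = 0.259, d = 0.318.
X–Z: 4/27 differ, p = 0.148, d = 0.165.
Y–Z: 10/27 differ, p = 0.370, d = 0.511.
The smallest distance is between X and Z.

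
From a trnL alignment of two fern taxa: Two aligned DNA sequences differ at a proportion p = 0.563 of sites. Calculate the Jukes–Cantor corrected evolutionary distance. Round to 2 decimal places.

1.04

d = −(3/4) ln(1 − 4p/3) = −0.75 ln(1 − 0.750667) = −0.75 ln(0.249333)
  = −0.75 × (-1.388966) = 1.041725 substitutions/site.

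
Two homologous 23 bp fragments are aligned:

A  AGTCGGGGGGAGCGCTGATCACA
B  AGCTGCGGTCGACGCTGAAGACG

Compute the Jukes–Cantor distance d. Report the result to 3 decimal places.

The sequences differ at 10 of 23 sites (3, 4, 6, 9, 10, 11, 12, 19, 20, 23), so p = 10/23 ≈ 0.434783.
d = −(3/4) ln(1 − 4p/3) = −0.75 ln(1 − 0.579711) = −0.75 ln(0.420289)
  = −0.75 × (-0.866813) = 0.650110 substitutions/site.

0.650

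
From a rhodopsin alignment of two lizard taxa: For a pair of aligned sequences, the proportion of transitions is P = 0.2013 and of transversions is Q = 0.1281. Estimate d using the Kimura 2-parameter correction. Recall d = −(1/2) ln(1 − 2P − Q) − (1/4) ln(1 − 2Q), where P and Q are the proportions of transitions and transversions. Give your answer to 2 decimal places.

0.45

Under the Kimura two-parameter model, d = −½ ln(1 − 2P − Q) − ¼ ln(1 − 2Q).
1 − 2P − Q = 0.4693, giving −½ ln(0.4693) = 0.378257.
1 − 2Q = 0.7438, giving −¼ ln(0.7438) = 0.073996.
d = 0.378257 + 0.073996 = 0.452253.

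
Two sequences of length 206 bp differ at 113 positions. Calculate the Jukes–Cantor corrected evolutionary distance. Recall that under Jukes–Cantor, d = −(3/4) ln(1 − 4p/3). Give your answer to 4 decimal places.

0.9859

p = 113/206 ≈ 0.548544.
d = −(3/4) ln(1 − 4p/3) = −0.75 ln(1 − 0.731392) = −0.75 ln(0.268608)
  = −0.75 × (-1.314502) = 0.985877 substitutions/site.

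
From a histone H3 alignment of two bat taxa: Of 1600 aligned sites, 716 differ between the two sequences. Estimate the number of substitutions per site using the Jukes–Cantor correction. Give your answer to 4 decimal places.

p = 716/1600 = 0.4475.
d = −(3/4) ln(1 − 4p/3) = −0.75 ln(1 − 0.596667) = −0.75 ln(0.403333)
  = −0.75 × (-0.907993) = 0.680995 substitutions/site.

0.6810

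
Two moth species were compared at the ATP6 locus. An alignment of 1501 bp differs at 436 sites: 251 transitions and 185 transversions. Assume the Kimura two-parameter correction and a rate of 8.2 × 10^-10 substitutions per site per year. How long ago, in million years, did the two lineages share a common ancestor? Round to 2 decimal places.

P = 251/1501 ≈ 0.167222 and Q = 185/1501 ≈ 0.123251.
Under the Kimura two-parameter model, d = −½ ln(1 − 2P − Q) − ¼ ln(1 − 2Q).
1 − 2P − Q = 0.542305, giving −½ ln(0.542305) = 0.305963.
1 − 2Q = 0.753498, giving −¼ ln(0.753498) = 0.070757.
d = 0.305963 + 0.070757 = 0.376720.
Under a molecular clock d = 2μt, so t = d/(2μ) = 0.376720 / (2 × 8.2 × 10^-10) = 229.71 million years.

229.71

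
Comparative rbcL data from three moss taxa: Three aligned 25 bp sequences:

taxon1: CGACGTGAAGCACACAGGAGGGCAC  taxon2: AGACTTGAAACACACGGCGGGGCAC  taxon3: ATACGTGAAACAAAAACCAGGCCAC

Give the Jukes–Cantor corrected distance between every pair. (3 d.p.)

d(taxon1,taxon2) = 0.289, d(taxon1,taxon3) = 0.417, d(taxon2,taxon3) = 0.417

taxon1–taxon2: 6/25 sites differ → p = 0.24, d = −0.75 ln(1 − 0.32) = 0.289247 ≈ 0.289.
taxon1–taxon3: 8/25 sites differ → p = 0.32, d = −0.75 ln(1 − 0.426667) = 0.417216 ≈ 0.417.
taxon2–taxon3: 8/25 sites differ → p = 0.32, d = −0.75 ln(1 − 0.426667) = 0.417216 ≈ 0.417.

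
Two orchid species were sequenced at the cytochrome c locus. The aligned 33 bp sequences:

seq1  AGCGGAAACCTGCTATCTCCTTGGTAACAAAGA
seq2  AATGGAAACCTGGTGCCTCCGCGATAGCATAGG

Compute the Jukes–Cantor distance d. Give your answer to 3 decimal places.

The sequences differ at 11 of 33 sites, so p = 11/33 ≈ 0.333333.
d = −(3/4) ln(1 − 4p/3) = −0.75 ln(1 − 0.444444) = −0.75 ln(0.555556)
  = −0.75 × (-0.587786) = 0.440840 substitutions/site.

0.441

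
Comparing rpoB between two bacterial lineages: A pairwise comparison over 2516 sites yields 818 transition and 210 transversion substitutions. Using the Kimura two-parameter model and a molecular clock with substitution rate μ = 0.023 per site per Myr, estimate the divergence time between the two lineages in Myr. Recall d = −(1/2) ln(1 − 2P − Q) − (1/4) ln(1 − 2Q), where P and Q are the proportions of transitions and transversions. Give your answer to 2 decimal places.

P = 818/2516 ≈ 0.325119 and Q = 210/2516 ≈ 0.083466.
Under the Kimura two-parameter model, d = −½ ln(1 − 2P − Q) − ¼ ln(1 − 2Q).
1 − 2P − Q = 0.266296, giving −½ ln(0.266296) = 0.661573.
1 − 2Q = 0.833068, giving −¼ ln(0.833068) = 0.045660.
d = 0.661573 + 0.045660 = 0.707233.
Under a molecular clock d = 2μt, so t = d/(2μ) = 0.707233 / (2 × 0.023) = 15.37 Myr.

15.37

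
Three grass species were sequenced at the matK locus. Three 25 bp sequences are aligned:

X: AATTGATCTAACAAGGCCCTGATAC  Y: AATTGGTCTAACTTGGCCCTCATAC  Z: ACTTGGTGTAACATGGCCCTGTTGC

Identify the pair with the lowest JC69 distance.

X–Y: 4/25 differ, p = 0.160, d = 0.180.
X–Z: 6/25 differ, p = 0.240, d = 0.289.
Y–Z: 6/25 differ, p = 0.240, d = 0.289.
The smallest distance is between X and Y.

X and Y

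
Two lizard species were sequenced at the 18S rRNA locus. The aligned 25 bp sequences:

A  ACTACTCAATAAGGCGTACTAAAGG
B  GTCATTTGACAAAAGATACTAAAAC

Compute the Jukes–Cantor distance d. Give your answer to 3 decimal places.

0.886

The sequences differ at 13 of 25 sites, so p = 13/25 = 0.52.
d = −(3/4) ln(1 − 4p/3) = −0.75 ln(1 − 0.693333) = −0.75 ln(0.306667)
  = −0.75 × (-1.181993) = 0.886495 substitutions/site.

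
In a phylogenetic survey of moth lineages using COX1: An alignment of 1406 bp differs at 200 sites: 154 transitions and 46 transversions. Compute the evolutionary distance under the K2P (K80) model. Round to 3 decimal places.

0.162

P = 154/1406 ≈ 0.109531 and Q = 46/1406 ≈ 0.032717.
Under the Kimura two-parameter model, d = −½ ln(1 − 2P − Q) − ¼ ln(1 − 2Q).
1 − 2P − Q = 0.748221, giving −½ ln(0.748221) = 0.145028.
1 − 2Q = 0.934566, giving −¼ ln(0.934566) = 0.016918.
d = 0.145028 + 0.016918 = 0.161946.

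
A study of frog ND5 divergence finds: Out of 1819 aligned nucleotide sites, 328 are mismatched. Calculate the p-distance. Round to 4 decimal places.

p = 328/1819 = 0.180318… ≈ 0.1803 (to 4 d.p.).

0.1803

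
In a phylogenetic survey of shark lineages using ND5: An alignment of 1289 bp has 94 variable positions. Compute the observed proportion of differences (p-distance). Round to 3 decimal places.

p = 94/1289 = 0.072924… ≈ 0.073 (to 3 d.p.).

0.073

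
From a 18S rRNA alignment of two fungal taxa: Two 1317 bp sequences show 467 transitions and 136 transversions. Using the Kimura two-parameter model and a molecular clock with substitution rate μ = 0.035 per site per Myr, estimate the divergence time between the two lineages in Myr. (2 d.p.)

P = 467/1317 ≈ 0.354594 and Q = 136/1317 ≈ 0.103265.
Under the Kimura two-parameter model, d = −½ ln(1 − 2P − Q) − ¼ ln(1 − 2Q).
1 − 2P − Q = 0.187547, giving −½ ln(0.187547) = 0.836863.
1 − 2Q = 0.79347, giving −¼ ln(0.79347) = 0.057835.
d = 0.836863 + 0.057835 = 0.894698.
Under a molecular clock d = 2μt, so t = d/(2μ) = 0.894698 / (2 × 0.035) = 12.78 Myr.

12.78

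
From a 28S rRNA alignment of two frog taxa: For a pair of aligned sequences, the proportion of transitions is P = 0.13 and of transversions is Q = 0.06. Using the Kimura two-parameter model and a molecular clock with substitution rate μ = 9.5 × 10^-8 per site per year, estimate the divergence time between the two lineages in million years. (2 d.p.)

Under the Kimura two-parameter model, d = −½ ln(1 − 2P − Q) − ¼ ln(1 − 2Q).
1 − 2P − Q = 0.68, giving −½ ln(0.68) = 0.192831.
1 − 2Q = 0.88, giving −¼ ln(0.88) = 0.031958.
d = 0.192831 + 0.031958 = 0.224789.
Under a molecular clock d = 2μt, so t = d/(2μ) = 0.224789 / (2 × 9.5 × 10^-8) = 1.18 million years.

1.18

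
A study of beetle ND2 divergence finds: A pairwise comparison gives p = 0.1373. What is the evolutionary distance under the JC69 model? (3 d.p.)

0.152

d = −(3/4) ln(1 − 4p/3) = −0.75 ln(1 − 0.183067) = −0.75 ln(0.816933)
  = −0.75 × (-0.202198) = 0.151649 substitutions/site.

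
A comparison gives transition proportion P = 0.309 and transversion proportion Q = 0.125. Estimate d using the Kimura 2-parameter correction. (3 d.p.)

Under the Kimura two-parameter model, d = −½ ln(1 − 2P − Q) − ¼ ln(1 − 2Q).
1 − 2P − Q = 0.257, giving −½ ln(0.257) = 0.679340.
1 − 2Q = 0.75, giving −¼ ln(0.75) = 0.071921.
d = 0.679340 + 0.071921 = 0.751261.

0.751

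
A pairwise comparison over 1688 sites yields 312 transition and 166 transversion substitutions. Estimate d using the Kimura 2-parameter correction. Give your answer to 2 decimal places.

P = 312/1688 ≈ 0.184834 and Q = 166/1688 ≈ 0.098341.
Under the Kimura two-parameter model, d = −½ ln(1 − 2P − Q) − ¼ ln(1 − 2Q).
1 − 2P − Q = 0.531991, giving −½ ln(0.531991) = 0.315564.
1 − 2Q = 0.803318, giving −¼ ln(0.803318) = 0.054751.
d = 0.315564 + 0.054751 = 0.370315.

0.37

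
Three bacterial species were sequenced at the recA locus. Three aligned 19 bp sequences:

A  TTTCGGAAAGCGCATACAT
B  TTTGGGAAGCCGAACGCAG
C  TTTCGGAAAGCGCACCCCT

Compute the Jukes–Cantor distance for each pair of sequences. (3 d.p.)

d(A,B) = 0.507, d(A,C) = 0.177, d(B,C) = 0.507

A–B: 7/19 sites differ → p ≈ 0.368421, d = −0.75 ln(1 − 0.491228) = 0.506816 ≈ 0.507.
A–C: 3/19 sites differ → p ≈ 0.157895, d = −0.75 ln(1 − 0.210527) = 0.177292 ≈ 0.177.
B–C: 7/19 sites differ → p ≈ 0.368421, d = −0.75 ln(1 − 0.491228) = 0.506816 ≈ 0.507.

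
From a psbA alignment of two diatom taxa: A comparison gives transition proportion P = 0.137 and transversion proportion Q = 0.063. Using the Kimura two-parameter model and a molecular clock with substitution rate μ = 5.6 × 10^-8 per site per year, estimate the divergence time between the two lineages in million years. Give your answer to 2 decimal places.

2.14

Under the Kimura two-parameter model, d = −½ ln(1 − 2P − Q) − ¼ ln(1 − 2Q).
1 − 2P − Q = 0.663, giving −½ ln(0.663) = 0.205490.
1 − 2Q = 0.874, giving −¼ ln(0.874) = 0.033669.
d = 0.205490 + 0.033669 = 0.239159.
Under a molecular clock d = 2μt, so t = d/(2μ) = 0.239159 / (2 × 5.6 × 10^-8) = 2.14 million years.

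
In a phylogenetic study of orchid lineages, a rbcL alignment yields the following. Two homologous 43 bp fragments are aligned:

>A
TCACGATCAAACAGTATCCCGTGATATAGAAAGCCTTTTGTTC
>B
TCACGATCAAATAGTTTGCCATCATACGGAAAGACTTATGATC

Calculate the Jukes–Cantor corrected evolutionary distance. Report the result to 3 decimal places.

0.278

The sequences differ at 10 of 43 sites (12, 16, 18, 21, 23, 27, 28, 34, 38, 41), so p = 10/43 ≈ 0.232558.
d = −(3/4) ln(1 − 4p/3) = −0.75 ln(1 − 0.310077) = −0.75 ln(0.689923)
  = −0.75 × (-0.371175) = 0.278381 substitutions/site.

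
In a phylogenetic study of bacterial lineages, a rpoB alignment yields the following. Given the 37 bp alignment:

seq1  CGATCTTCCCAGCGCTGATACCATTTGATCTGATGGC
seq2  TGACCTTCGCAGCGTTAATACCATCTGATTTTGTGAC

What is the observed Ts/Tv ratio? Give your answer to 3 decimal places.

4.000

Transitions are A↔G and C↔T; transversions are all other mismatches.
Transitions: 8. Transversions: 2.
R = 8/2 = 4.000.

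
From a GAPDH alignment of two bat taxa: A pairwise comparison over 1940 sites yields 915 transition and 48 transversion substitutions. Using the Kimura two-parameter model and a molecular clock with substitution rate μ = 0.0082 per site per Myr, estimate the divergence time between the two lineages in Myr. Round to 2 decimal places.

P = 915/1940 ≈ 0.471649 and Q = 48/1940 ≈ 0.024742.
Under the Kimura two-parameter model, d = −½ ln(1 − 2P − Q) − ¼ ln(1 − 2Q).
1 − 2P − Q = 0.03196, giving −½ ln(0.03196) = 1.721635.
1 − 2Q = 0.950516, giving −¼ ln(0.950516) = 0.012688.
d = 1.721635 + 0.012688 = 1.734323.
Under a molecular clock d = 2μt, so t = d/(2μ) = 1.734323 / (2 × 0.0082) = 105.75 Myr.

105.75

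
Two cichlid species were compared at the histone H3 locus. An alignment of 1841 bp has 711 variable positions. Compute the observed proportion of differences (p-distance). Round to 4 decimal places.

p = 711/1841 = 0.386203… ≈ 0.3862 (to 4 d.p.).

0.3862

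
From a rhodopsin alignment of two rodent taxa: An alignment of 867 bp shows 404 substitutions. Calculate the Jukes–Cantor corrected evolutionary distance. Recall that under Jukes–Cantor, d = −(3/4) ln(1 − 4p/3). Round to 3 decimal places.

0.728

p = 404/867 ≈ 0.465975.
d = −(3/4) ln(1 − 4p/3) = −0.75 ln(1 − 0.6213) = −0.75 ln(0.3787)
  = −0.75 × (-0.971011) = 0.728258 substitutions/site.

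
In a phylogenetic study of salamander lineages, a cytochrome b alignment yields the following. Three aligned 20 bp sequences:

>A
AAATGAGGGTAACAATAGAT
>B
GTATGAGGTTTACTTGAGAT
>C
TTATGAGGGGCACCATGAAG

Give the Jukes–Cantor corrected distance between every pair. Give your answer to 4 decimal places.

A–B: 7/20 sites differ → p = 0.35, d = −0.75 ln(1 − 0.466667) = 0.471457 ≈ 0.4715.
A–C: 8/20 sites differ → p = 0.4, d = −0.75 ln(1 − 0.533333) = 0.571605 ≈ 0.5716.
B–C: 10/20 sites differ → p = 0.5, d = −0.75 ln(1 − 0.666667) = 0.823960 ≈ 0.8240.

d(A,B) = 0.4715, d(A,C) = 0.5716, d(B,C) = 0.8240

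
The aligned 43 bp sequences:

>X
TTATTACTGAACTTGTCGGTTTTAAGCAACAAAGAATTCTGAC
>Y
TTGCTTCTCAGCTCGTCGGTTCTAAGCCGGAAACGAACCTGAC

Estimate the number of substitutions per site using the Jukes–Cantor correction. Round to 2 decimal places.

0.43

The sequences differ at 14 of 43 sites, so p = 14/43 ≈ 0.325581.
d = −(3/4) ln(1 − 4p/3) = −0.75 ln(1 − 0.434108) = −0.75 ln(0.565892)
  = −0.75 × (-0.569352) = 0.427014 substitutions/site.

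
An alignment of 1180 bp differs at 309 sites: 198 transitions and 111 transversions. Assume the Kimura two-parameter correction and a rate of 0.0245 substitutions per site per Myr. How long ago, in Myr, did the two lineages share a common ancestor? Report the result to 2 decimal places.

P = 198/1180 ≈ 0.167797 and Q = 111/1180 ≈ 0.094068.
Under the Kimura two-parameter model, d = −½ ln(1 − 2P − Q) − ¼ ln(1 − 2Q).
1 − 2P − Q = 0.570338, giving −½ ln(0.570338) = 0.280763.
1 − 2Q = 0.811864, giving −¼ ln(0.811864) = 0.052106.
d = 0.280763 + 0.052106 = 0.332869.
Under a molecular clock d = 2μt, so t = d/(2μ) = 0.332869 / (2 × 0.0245) = 6.79 Myr.

6.79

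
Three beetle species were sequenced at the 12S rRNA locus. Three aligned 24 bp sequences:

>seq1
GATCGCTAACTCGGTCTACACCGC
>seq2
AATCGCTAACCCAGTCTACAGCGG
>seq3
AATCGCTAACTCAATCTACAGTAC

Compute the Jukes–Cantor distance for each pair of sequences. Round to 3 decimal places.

d(seq1,seq2) = 0.244, d(seq1,seq3) = 0.304, d(seq2,seq3) = 0.244

seq1–seq2: 5/24 sites differ → p ≈ 0.208333, d = −0.75 ln(1 − 0.277777) = 0.244066 ≈ 0.244.
seq1–seq3: 6/24 sites differ → p = 0.25, d = −0.75 ln(1 − 0.333333) = 0.304098 ≈ 0.304.
seq2–seq3: 5/24 sites differ → p ≈ 0.208333, d = −0.75 ln(1 − 0.277777) = 0.244066 ≈ 0.244.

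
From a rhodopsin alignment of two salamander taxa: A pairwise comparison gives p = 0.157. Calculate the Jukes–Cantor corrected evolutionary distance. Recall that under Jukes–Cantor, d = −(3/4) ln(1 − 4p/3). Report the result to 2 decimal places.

0.18

d = −(3/4) ln(1 − 4p/3) = −0.75 ln(1 − 0.209333) = −0.75 ln(0.790667)
  = −0.75 × (-0.234878) = 0.176159 substitutions/site.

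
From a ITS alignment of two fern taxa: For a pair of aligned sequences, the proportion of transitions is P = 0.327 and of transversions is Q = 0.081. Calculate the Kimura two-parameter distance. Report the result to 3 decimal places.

Under the Kimura two-parameter model, d = −½ ln(1 − 2P − Q) − ¼ ln(1 − 2Q).
1 − 2P − Q = 0.265, giving −½ ln(0.265) = 0.664013.
1 − 2Q = 0.838, giving −¼ ln(0.838) = 0.044184.
d = 0.664013 + 0.044184 = 0.708197.

0.708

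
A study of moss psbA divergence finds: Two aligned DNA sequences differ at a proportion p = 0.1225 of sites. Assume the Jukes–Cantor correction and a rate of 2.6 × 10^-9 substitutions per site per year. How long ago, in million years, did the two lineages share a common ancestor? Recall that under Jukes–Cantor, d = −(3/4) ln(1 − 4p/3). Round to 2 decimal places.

25.72

d = −(3/4) ln(1 − 4p/3) = −0.75 ln(1 − 0.163333) = −0.75 ln(0.836667)
  = −0.75 × (-0.178329) = 0.133747 substitutions/site.
Under a molecular clock d = 2μt, so t = d/(2μ) = 0.133747 / (2 × 2.6 × 10^-9) = 25.72 million years.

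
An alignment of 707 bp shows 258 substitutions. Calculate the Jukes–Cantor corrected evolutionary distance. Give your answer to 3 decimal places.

p = 258/707 ≈ 0.364922.
d = −(3/4) ln(1 − 4p/3) = −0.75 ln(1 − 0.486563) = −0.75 ln(0.513437)
  = −0.75 × (-0.666628) = 0.499971 substitutions/site.

0.500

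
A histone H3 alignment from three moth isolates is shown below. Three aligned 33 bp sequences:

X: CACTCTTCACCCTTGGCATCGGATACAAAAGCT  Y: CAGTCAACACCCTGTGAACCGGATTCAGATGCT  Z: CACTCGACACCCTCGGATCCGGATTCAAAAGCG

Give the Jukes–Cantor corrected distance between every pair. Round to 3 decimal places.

d(X,Y) = 0.388, d(X,Z) = 0.293, d(Y,Z) = 0.293

X–Y: 10/33 sites differ → p ≈ 0.30303, d = −0.75 ln(1 − 0.40404) = 0.388186 ≈ 0.388.
X–Z: 8/33 sites differ → p ≈ 0.242424, d = −0.75 ln(1 − 0.323232) = 0.292820 ≈ 0.293.
Y–Z: 8/33 sites differ → p ≈ 0.242424, d = −0.75 ln(1 − 0.323232) = 0.292820 ≈ 0.293.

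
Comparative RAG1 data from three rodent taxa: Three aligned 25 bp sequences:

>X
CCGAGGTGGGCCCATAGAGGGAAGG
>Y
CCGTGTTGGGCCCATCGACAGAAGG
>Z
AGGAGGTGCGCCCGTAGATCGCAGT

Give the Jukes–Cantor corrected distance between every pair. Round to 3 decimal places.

X–Y: 5/25 sites differ → p = 0.2, d = −0.75 ln(1 − 0.266667) = 0.232617 ≈ 0.233.
X–Z: 8/25 sites differ → p = 0.32, d = −0.75 ln(1 − 0.426667) = 0.417216 ≈ 0.417.
Y–Z: 11/25 sites differ → p = 0.44, d = −0.75 ln(1 − 0.586667) = 0.662626 ≈ 0.663.

d(X,Y) = 0.233, d(X,Z) = 0.417, d(Y,Z) = 0.663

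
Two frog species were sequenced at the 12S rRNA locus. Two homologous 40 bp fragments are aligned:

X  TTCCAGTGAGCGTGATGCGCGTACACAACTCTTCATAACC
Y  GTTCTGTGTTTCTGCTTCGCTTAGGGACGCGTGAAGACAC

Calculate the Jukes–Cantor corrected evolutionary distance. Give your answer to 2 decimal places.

The sequences differ at 22 of 40 sites, so p = 22/40 = 0.55.
d = −(3/4) ln(1 − 4p/3) = −0.75 ln(1 − 0.733333) = −0.75 ln(0.266667)
  = −0.75 × (-1.321755) = 0.991316 substitutions/site.

0.99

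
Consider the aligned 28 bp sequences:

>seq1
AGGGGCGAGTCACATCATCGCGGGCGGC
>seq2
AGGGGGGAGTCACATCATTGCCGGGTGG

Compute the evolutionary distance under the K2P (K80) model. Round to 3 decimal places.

Of 28 sites, 1 differences are transitions and 5 are transversions, so P = 1/28 ≈ 0.035714 and Q = 5/28 ≈ 0.178571.
Under the Kimura two-parameter model, d = −½ ln(1 − 2P − Q) − ¼ ln(1 − 2Q).
1 − 2P − Q = 0.750001, giving −½ ln(0.750001) = 0.143840.
1 − 2Q = 0.642858, giving −¼ ln(0.642858) = 0.110458.
d = 0.143840 + 0.110458 = 0.254298.

0.254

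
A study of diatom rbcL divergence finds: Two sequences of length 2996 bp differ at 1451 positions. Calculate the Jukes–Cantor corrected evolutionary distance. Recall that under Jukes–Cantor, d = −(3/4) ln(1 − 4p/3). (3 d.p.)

p = 1451/2996 ≈ 0.484312.
d = −(3/4) ln(1 − 4p/3) = −0.75 ln(1 − 0.645749) = −0.75 ln(0.354251)
  = −0.75 × (-1.037750) = 0.778313 substitutions/site.

0.778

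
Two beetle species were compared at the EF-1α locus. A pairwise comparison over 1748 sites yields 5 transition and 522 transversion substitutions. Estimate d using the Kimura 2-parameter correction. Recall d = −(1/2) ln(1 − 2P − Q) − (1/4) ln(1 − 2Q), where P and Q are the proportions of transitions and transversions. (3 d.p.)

P = 5/1748 ≈ 0.00286 and Q = 522/1748 ≈ 0.298627.
Under the Kimura two-parameter model, d = −½ ln(1 − 2P − Q) − ¼ ln(1 − 2Q).
1 − 2P − Q = 0.695653, giving −½ ln(0.695653) = 0.181452.
1 − 2Q = 0.402746, giving −¼ ln(0.402746) = 0.227362.
d = 0.181452 + 0.227362 = 0.408814.

0.409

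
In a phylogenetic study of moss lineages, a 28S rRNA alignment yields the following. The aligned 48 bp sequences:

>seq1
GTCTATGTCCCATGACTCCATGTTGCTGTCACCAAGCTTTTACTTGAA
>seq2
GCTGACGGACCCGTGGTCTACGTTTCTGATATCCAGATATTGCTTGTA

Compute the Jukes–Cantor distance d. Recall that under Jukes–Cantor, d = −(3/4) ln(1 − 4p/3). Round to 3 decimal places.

0.708

The sequences differ at 22 of 48 sites, so p = 22/48 ≈ 0.458333.
d = −(3/4) ln(1 − 4p/3) = −0.75 ln(1 − 0.611111) = −0.75 ln(0.388889)
  = −0.75 × (-0.944461) = 0.708346 substitutions/site.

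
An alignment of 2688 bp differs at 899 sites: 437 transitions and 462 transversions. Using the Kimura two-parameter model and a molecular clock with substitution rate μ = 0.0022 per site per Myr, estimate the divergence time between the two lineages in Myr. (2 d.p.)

102.02

P = 437/2688 ≈ 0.162574 and Q = 462/2688 = 0.171875.
Under the Kimura two-parameter model, d = −½ ln(1 − 2P − Q) − ¼ ln(1 − 2Q).
1 − 2P − Q = 0.502977, giving −½ ln(0.502977) = 0.343605.
1 − 2Q = 0.65625, giving −¼ ln(0.65625) = 0.105303.
d = 0.343605 + 0.105303 = 0.448908.
Under a molecular clock d = 2μt, so t = d/(2μ) = 0.448908 / (2 × 0.0022) = 102.02 Myr.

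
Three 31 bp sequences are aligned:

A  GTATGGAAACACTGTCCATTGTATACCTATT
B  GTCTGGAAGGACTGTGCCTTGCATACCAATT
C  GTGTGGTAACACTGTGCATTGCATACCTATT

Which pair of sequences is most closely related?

A–B: 7/31 differ, p = 0.226, d = 0.269.
A–C: 4/31 differ, p = 0.129, d = 0.142.
B–C: 6/31 differ, p = 0.194, d = 0.224.
The smallest distance is between A and C.

A and C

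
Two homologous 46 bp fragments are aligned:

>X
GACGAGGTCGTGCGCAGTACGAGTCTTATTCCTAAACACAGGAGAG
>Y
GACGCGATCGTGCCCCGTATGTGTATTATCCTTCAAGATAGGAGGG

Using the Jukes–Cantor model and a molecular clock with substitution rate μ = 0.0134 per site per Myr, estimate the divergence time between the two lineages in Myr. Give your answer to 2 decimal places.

The sequences differ at 13 of 46 sites, so p = 13/46 ≈ 0.282609.
d = −(3/4) ln(1 − 4p/3) = −0.75 ln(1 − 0.376812) = −0.75 ln(0.623188)
  = −0.75 × (-0.472907) = 0.354680 substitutions/site.
Under a molecular clock d = 2μt, so t = d/(2μ) = 0.354680 / (2 × 0.0134) = 13.23 Myr.

13.23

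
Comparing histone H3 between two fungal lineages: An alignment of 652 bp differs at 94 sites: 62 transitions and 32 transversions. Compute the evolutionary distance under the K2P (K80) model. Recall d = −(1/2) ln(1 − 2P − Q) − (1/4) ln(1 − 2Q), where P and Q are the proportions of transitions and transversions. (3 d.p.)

0.163

P = 62/652 ≈ 0.095092 and Q = 32/652 ≈ 0.04908.
Under the Kimura two-parameter model, d = −½ ln(1 − 2P − Q) − ¼ ln(1 − 2Q).
1 − 2P − Q = 0.760736, giving −½ ln(0.760736) = 0.136734.
1 − 2Q = 0.90184, giving −¼ ln(0.90184) = 0.025830.
d = 0.136734 + 0.025830 = 0.162564.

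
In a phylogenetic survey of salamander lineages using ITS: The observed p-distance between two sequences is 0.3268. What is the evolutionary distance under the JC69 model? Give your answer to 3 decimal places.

d = −(3/4) ln(1 − 4p/3) = −0.75 ln(1 − 0.435733) = −0.75 ln(0.564267)
  = −0.75 × (-0.572228) = 0.429171 substitutions/site.

0.429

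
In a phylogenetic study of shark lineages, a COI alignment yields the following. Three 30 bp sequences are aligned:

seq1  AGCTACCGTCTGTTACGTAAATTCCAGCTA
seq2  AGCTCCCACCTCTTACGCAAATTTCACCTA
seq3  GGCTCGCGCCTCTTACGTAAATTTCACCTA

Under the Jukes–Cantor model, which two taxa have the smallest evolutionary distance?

seq1–seq2: 7/30 differ, p = 0.233, d = 0.280.
seq1–seq3: 7/30 differ, p = 0.233, d = 0.280.
seq2–seq3: 4/30 differ, p = 0.133, d = 0.147.
The smallest distance is between seq2 and seq3.

seq2 and seq3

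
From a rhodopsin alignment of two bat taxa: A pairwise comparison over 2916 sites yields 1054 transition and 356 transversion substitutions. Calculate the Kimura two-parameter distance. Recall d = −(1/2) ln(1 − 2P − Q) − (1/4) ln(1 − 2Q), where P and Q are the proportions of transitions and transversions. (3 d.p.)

1.002

P = 1054/2916 ≈ 0.361454 and Q = 356/2916 ≈ 0.122085.
Under the Kimura two-parameter model, d = −½ ln(1 − 2P − Q) − ¼ ln(1 − 2Q).
1 − 2P − Q = 0.155007, giving −½ ln(0.155007) = 0.932143.
1 − 2Q = 0.75583, giving −¼ ln(0.75583) = 0.069985.
d = 0.932143 + 0.069985 = 1.002128.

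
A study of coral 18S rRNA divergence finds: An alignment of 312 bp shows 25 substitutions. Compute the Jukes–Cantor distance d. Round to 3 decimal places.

p = 25/312 ≈ 0.080128.
d = −(3/4) ln(1 − 4p/3) = −0.75 ln(1 − 0.106837) = −0.75 ln(0.893163)
  = −0.75 × (-0.112986) = 0.084740 substitutions/site.

0.085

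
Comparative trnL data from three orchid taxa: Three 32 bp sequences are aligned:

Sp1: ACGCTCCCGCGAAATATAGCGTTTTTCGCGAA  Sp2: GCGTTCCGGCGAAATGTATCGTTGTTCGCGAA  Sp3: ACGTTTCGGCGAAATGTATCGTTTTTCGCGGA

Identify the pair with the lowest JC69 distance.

Sp1–Sp2: 6/32 differ, p = 0.188, d = 0.216.
Sp1–Sp3: 6/32 differ, p = 0.188, d = 0.216.
Sp2–Sp3: 4/32 differ, p = 0.125, d = 0.137.
The smallest distance is between Sp2 and Sp3.

Sp2 and Sp3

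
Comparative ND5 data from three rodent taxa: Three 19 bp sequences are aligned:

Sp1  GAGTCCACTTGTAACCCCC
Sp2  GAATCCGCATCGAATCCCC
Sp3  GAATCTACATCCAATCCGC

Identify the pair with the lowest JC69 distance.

Sp2 and Sp3

Sp1–Sp2: 6/19 differ, p = 0.316, d = 0.410.
Sp1–Sp3: 7/19 differ, p = 0.368, d = 0.507.
Sp2–Sp3: 4/19 differ, p = 0.211, d = 0.247.
The smallest distance is between Sp2 and Sp3.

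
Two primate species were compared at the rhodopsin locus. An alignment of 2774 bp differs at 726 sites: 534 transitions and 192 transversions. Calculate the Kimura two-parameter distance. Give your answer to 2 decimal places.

0.34

P = 534/2774 ≈ 0.192502 and Q = 192/2774 ≈ 0.069214.
Under the Kimura two-parameter model, d = −½ ln(1 − 2P − Q) − ¼ ln(1 − 2Q).
1 − 2P − Q = 0.545782, giving −½ ln(0.545782) = 0.302768.
1 − 2Q = 0.861572, giving −¼ ln(0.861572) = 0.037249.
d = 0.302768 + 0.037249 = 0.340017.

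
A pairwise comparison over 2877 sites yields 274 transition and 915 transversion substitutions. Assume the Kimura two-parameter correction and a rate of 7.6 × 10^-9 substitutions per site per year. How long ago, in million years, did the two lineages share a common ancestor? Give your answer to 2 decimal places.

P = 274/2877 ≈ 0.095238 and Q = 915/2877 ≈ 0.31804.
Under the Kimura two-parameter model, d = −½ ln(1 − 2P − Q) − ¼ ln(1 − 2Q).
1 − 2P − Q = 0.491484, giving −½ ln(0.491484) = 0.355163.
1 − 2Q = 0.36392, giving −¼ ln(0.36392) = 0.252705.
d = 0.355163 + 0.252705 = 0.607868.
Under a molecular clock d = 2μt, so t = d/(2μ) = 0.607868 / (2 × 7.6 × 10^-9) = 39.99 million years.

39.99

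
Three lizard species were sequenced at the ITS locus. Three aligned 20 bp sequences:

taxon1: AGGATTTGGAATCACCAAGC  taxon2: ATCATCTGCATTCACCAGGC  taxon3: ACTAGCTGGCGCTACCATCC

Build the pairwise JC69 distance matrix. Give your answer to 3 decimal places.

d(taxon1,taxon2) = 0.383, d(taxon1,taxon3) = 0.824, d(taxon2,taxon3) = 0.824

taxon1–taxon2: 6/20 sites differ → p = 0.3, d = −0.75 ln(1 − 0.4) = 0.383119 ≈ 0.383.
taxon1–taxon3: 10/20 sites differ → p = 0.5, d = −0.75 ln(1 − 0.666667) = 0.823960 ≈ 0.824.
taxon2–taxon3: 10/20 sites differ → p = 0.5, d = −0.75 ln(1 − 0.666667) = 0.823960 ≈ 0.824.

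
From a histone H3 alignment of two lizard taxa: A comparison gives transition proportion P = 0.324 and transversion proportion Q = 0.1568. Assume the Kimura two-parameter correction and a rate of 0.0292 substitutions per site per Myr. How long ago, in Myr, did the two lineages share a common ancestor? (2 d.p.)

Under the Kimura two-parameter model, d = −½ ln(1 − 2P − Q) − ¼ ln(1 − 2Q).
1 − 2P − Q = 0.1952, giving −½ ln(0.1952) = 0.816865.
1 − 2Q = 0.6864, giving −¼ ln(0.6864) = 0.094074.
d = 0.816865 + 0.094074 = 0.910939.
Under a molecular clock d = 2μt, so t = d/(2μ) = 0.910939 / (2 × 0.0292) = 15.60 Myr.

15.60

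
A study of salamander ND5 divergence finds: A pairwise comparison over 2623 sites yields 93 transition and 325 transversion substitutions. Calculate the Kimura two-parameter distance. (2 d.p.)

P = 93/2623 ≈ 0.035456 and Q = 325/2623 ≈ 0.123904.
Under the Kimura two-parameter model, d = −½ ln(1 − 2P − Q) − ¼ ln(1 − 2Q).
1 − 2P − Q = 0.805184, giving −½ ln(0.805184) = 0.108342.
1 − 2Q = 0.752192, giving −¼ ln(0.752192) = 0.071191.
d = 0.108342 + 0.071191 = 0.179533.

0.18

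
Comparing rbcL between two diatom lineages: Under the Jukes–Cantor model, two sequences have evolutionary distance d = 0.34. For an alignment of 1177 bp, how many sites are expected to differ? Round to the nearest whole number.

322

Invert JC69: p = (3/4)(1 − e^(−4d/3)) = 0.75 × (1 − e^(-0.453333)) = 0.75 × (1 − 0.635506) = 0.273371.
Expected differing sites = pL ≈ 0.273371 × 1177 = 321.757667 ≈ 322.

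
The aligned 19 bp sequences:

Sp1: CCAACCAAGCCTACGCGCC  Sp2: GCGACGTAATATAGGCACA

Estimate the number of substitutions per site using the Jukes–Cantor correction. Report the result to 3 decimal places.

0.907

The sequences differ at 10 of 19 sites (1, 3, 6, 7, 9, 10, 11, 14, 17, 19), so p = 10/19 ≈ 0.526316.
d = −(3/4) ln(1 − 4p/3) = −0.75 ln(1 − 0.701755) = −0.75 ln(0.298245)
  = −0.75 × (-1.209840) = 0.907380 substitutions/site.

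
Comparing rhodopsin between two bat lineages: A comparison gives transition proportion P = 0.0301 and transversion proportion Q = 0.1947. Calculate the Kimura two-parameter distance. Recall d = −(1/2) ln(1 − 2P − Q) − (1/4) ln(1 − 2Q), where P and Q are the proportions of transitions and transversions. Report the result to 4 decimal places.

0.2704

Under the Kimura two-parameter model, d = −½ ln(1 − 2P − Q) − ¼ ln(1 − 2Q).
1 − 2P − Q = 0.7451, giving −½ ln(0.7451) = 0.147118.
1 − 2Q = 0.6106, giving −¼ ln(0.6106) = 0.123328.
d = 0.147118 + 0.123328 = 0.270446.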